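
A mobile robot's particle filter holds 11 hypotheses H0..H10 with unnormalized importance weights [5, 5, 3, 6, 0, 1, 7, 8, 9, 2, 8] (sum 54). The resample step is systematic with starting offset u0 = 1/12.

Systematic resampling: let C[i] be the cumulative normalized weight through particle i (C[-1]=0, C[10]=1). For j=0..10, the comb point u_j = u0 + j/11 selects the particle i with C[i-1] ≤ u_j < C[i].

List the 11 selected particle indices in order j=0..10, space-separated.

0 1 3 5 6 7 7 8 8 10 10

C = [5/54, 5/27, 13/54, 19/54, 19/54, 10/27, 1/2, 35/54, 22/27, 23/27, 1]
j=0: u_0=1/12 ∈ [0, 5/54) → index 0
j=1: u_1=23/132 ∈ [5/54, 5/27) → index 1
j=2: u_2=35/132 ∈ [13/54, 19/54) → index 3
j=3: u_3=47/132 ∈ [19/54, 10/27) → index 5
j=4: u_4=59/132 ∈ [10/27, 1/2) → index 6
j=5: u_5=71/132 ∈ [1/2, 35/54) → index 7
j=6: u_6=83/132 ∈ [1/2, 35/54) → index 7
j=7: u_7=95/132 ∈ [35/54, 22/27) → index 8
j=8: u_8=107/132 ∈ [35/54, 22/27) → index 8
j=9: u_9=119/132 ∈ [23/27, 1) → index 10
j=10: u_10=131/132 ∈ [23/27, 1) → index 10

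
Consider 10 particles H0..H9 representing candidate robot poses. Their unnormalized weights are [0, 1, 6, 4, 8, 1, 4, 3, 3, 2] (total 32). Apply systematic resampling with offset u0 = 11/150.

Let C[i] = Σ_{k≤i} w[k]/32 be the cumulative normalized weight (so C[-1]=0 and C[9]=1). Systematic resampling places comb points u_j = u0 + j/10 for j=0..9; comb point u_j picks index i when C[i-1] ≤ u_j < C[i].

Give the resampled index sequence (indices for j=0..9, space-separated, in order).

C = [0, 1/32, 7/32, 11/32, 19/32, 5/8, 3/4, 27/32, 15/16, 1]
j=0: u_0=11/150 ∈ [1/32, 7/32) → index 2
j=1: u_1=13/75 ∈ [1/32, 7/32) → index 2
j=2: u_2=41/150 ∈ [7/32, 11/32) → index 3
j=3: u_3=28/75 ∈ [11/32, 19/32) → index 4
j=4: u_4=71/150 ∈ [11/32, 19/32) → index 4
j=5: u_5=43/75 ∈ [11/32, 19/32) → index 4
j=6: u_6=101/150 ∈ [5/8, 3/4) → index 6
j=7: u_7=58/75 ∈ [3/4, 27/32) → index 7
j=8: u_8=131/150 ∈ [27/32, 15/16) → index 8
j=9: u_9=73/75 ∈ [15/16, 1) → index 9

2 2 3 4 4 4 6 7 8 9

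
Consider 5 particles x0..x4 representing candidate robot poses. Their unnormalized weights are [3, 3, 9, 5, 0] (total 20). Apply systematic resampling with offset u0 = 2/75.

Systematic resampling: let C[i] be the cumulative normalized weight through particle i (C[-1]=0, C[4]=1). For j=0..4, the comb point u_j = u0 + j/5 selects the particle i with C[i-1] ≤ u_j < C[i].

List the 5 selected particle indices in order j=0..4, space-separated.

0 1 2 2 3

C = [3/20, 3/10, 3/4, 1, 1]
j=0: u_0=2/75 ∈ [0, 3/20) → index 0
j=1: u_1=17/75 ∈ [3/20, 3/10) → index 1
j=2: u_2=32/75 ∈ [3/10, 3/4) → index 2
j=3: u_3=47/75 ∈ [3/10, 3/4) → index 2
j=4: u_4=62/75 ∈ [3/4, 1) → index 3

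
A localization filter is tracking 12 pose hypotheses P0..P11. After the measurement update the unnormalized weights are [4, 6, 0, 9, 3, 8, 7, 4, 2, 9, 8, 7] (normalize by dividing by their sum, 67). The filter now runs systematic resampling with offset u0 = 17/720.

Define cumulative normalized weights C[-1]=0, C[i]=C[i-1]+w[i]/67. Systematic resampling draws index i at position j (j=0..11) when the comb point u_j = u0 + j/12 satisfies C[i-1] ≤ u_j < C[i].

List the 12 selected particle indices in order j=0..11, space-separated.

0 1 3 3 5 5 6 7 9 9 10 11

C = [4/67, 10/67, 10/67, 19/67, 22/67, 30/67, 37/67, 41/67, 43/67, 52/67, 60/67, 1]
j=0: u_0=17/720 ∈ [0, 4/67) → index 0
j=1: u_1=77/720 ∈ [4/67, 10/67) → index 1
j=2: u_2=137/720 ∈ [10/67, 19/67) → index 3
j=3: u_3=197/720 ∈ [10/67, 19/67) → index 3
j=4: u_4=257/720 ∈ [22/67, 30/67) → index 5
j=5: u_5=317/720 ∈ [22/67, 30/67) → index 5
j=6: u_6=377/720 ∈ [30/67, 37/67) → index 6
j=7: u_7=437/720 ∈ [37/67, 41/67) → index 7
j=8: u_8=497/720 ∈ [43/67, 52/67) → index 9
j=9: u_9=557/720 ∈ [43/67, 52/67) → index 9
j=10: u_10=617/720 ∈ [52/67, 60/67) → index 10
j=11: u_11=677/720 ∈ [60/67, 1) → index 11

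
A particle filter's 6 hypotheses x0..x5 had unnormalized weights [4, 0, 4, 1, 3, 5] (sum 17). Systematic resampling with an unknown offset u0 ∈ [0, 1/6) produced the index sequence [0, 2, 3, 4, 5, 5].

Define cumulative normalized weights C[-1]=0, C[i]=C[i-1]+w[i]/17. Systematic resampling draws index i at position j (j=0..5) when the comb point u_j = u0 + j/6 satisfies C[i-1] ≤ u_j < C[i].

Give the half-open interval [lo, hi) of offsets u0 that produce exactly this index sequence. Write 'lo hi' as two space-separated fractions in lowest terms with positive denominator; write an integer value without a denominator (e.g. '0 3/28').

7/51 1/6

C = [4/17, 4/17, 8/17, 9/17, 12/17, 1]
j=0 picked index 0: u0 ∈ [0, 4/17)
j=1 picked index 2: u0 ∈ [7/102, 31/102)
j=2 picked index 3: u0 ∈ [7/51, 10/51)
j=3 picked index 4: u0 ∈ [1/34, 7/34)
j=4 picked index 5: u0 ∈ [2/51, 1/3)
j=5 picked index 5: u0 ∈ [-13/102, 1/6)
intersection: [7/51, 1/6)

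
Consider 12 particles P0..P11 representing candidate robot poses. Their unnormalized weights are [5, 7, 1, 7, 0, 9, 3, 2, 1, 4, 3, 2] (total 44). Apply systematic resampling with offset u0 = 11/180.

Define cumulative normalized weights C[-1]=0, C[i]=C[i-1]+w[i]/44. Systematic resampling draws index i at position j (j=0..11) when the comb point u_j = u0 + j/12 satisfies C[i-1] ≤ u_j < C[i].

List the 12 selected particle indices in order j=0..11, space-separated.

C = [5/44, 3/11, 13/44, 5/11, 5/11, 29/44, 8/11, 17/22, 35/44, 39/44, 21/22, 1]
j=0: u_0=11/180 ∈ [0, 5/44) → index 0
j=1: u_1=13/90 ∈ [5/44, 3/11) → index 1
j=2: u_2=41/180 ∈ [5/44, 3/11) → index 1
j=3: u_3=14/45 ∈ [13/44, 5/11) → index 3
j=4: u_4=71/180 ∈ [13/44, 5/11) → index 3
j=5: u_5=43/90 ∈ [5/11, 29/44) → index 5
j=6: u_6=101/180 ∈ [5/11, 29/44) → index 5
j=7: u_7=29/45 ∈ [5/11, 29/44) → index 5
j=8: u_8=131/180 ∈ [8/11, 17/22) → index 7
j=9: u_9=73/90 ∈ [35/44, 39/44) → index 9
j=10: u_10=161/180 ∈ [39/44, 21/22) → index 10
j=11: u_11=44/45 ∈ [21/22, 1) → index 11

0 1 1 3 3 5 5 5 7 9 10 11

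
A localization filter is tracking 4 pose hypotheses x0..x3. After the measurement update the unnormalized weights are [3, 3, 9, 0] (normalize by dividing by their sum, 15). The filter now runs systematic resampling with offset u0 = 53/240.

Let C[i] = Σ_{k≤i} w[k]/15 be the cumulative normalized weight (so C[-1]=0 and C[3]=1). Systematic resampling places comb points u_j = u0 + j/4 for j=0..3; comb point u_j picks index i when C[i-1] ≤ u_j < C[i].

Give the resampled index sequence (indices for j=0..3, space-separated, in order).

C = [1/5, 2/5, 1, 1]
j=0: u_0=53/240 ∈ [1/5, 2/5) → index 1
j=1: u_1=113/240 ∈ [2/5, 1) → index 2
j=2: u_2=173/240 ∈ [2/5, 1) → index 2
j=3: u_3=233/240 ∈ [2/5, 1) → index 2

1 2 2 2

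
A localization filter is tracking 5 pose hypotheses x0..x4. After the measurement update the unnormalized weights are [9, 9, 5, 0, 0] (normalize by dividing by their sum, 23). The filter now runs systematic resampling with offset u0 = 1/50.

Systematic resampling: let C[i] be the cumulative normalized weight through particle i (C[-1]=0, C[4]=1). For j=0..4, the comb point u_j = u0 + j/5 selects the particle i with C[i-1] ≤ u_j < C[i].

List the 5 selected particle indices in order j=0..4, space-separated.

C = [9/23, 18/23, 1, 1, 1]
j=0: u_0=1/50 ∈ [0, 9/23) → index 0
j=1: u_1=11/50 ∈ [0, 9/23) → index 0
j=2: u_2=21/50 ∈ [9/23, 18/23) → index 1
j=3: u_3=31/50 ∈ [9/23, 18/23) → index 1
j=4: u_4=41/50 ∈ [18/23, 1) → index 2

0 0 1 1 2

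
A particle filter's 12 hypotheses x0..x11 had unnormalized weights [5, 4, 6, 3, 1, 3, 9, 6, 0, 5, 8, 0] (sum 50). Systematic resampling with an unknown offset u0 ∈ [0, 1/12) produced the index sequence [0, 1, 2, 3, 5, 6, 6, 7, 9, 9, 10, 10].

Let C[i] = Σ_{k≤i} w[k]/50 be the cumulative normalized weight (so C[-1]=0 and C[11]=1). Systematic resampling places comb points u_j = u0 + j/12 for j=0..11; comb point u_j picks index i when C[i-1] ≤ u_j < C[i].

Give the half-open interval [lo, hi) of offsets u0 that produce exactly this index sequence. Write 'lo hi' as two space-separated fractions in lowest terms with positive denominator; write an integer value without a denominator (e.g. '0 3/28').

C = [1/10, 9/50, 3/10, 9/25, 19/50, 11/25, 31/50, 37/50, 37/50, 21/25, 1, 1]
j=0 picked index 0: u0 ∈ [0, 1/10)
j=1 picked index 1: u0 ∈ [1/60, 29/300)
j=2 picked index 2: u0 ∈ [1/75, 2/15)
j=3 picked index 3: u0 ∈ [1/20, 11/100)
j=4 picked index 5: u0 ∈ [7/150, 8/75)
j=5 picked index 6: u0 ∈ [7/300, 61/300)
j=6 picked index 6: u0 ∈ [-3/50, 3/25)
j=7 picked index 7: u0 ∈ [11/300, 47/300)
j=8 picked index 9: u0 ∈ [11/150, 13/75)
j=9 picked index 9: u0 ∈ [-1/100, 9/100)
j=10 picked index 10: u0 ∈ [1/150, 1/6)
j=11 picked index 10: u0 ∈ [-23/300, 1/12)
intersection: [11/150, 1/12)

11/150 1/12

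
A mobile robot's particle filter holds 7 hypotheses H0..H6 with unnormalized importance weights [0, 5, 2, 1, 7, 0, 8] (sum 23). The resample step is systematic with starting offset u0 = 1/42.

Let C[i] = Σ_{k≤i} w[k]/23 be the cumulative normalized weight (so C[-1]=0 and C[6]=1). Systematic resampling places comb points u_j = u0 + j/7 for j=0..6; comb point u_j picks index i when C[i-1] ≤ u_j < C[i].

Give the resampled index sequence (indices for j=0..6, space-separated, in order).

1 1 3 4 4 6 6

C = [0, 5/23, 7/23, 8/23, 15/23, 15/23, 1]
j=0: u_0=1/42 ∈ [0, 5/23) → index 1
j=1: u_1=1/6 ∈ [0, 5/23) → index 1
j=2: u_2=13/42 ∈ [7/23, 8/23) → index 3
j=3: u_3=19/42 ∈ [8/23, 15/23) → index 4
j=4: u_4=25/42 ∈ [8/23, 15/23) → index 4
j=5: u_5=31/42 ∈ [15/23, 1) → index 6
j=6: u_6=37/42 ∈ [15/23, 1) → index 6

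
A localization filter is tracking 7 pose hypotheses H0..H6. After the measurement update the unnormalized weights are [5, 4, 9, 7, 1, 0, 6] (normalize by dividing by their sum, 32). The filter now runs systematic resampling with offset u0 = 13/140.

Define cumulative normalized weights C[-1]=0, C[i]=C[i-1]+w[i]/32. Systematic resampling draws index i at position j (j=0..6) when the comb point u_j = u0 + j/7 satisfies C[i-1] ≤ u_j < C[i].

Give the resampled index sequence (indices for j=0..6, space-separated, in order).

C = [5/32, 9/32, 9/16, 25/32, 13/16, 13/16, 1]
j=0: u_0=13/140 ∈ [0, 5/32) → index 0
j=1: u_1=33/140 ∈ [5/32, 9/32) → index 1
j=2: u_2=53/140 ∈ [9/32, 9/16) → index 2
j=3: u_3=73/140 ∈ [9/32, 9/16) → index 2
j=4: u_4=93/140 ∈ [9/16, 25/32) → index 3
j=5: u_5=113/140 ∈ [25/32, 13/16) → index 4
j=6: u_6=19/20 ∈ [13/16, 1) → index 6

0 1 2 2 3 4 6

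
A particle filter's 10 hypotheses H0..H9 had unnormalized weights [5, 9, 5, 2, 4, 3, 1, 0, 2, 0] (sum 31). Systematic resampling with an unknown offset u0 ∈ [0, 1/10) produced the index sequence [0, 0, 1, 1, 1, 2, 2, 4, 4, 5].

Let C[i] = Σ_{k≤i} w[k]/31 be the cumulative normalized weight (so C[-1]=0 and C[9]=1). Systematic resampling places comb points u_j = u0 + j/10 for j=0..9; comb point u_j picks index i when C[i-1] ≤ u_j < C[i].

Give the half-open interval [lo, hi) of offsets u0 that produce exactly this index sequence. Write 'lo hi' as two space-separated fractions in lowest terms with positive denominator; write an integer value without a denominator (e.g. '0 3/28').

C = [5/31, 14/31, 19/31, 21/31, 25/31, 28/31, 29/31, 29/31, 1, 1]
j=0 picked index 0: u0 ∈ [0, 5/31)
j=1 picked index 0: u0 ∈ [-1/10, 19/310)
j=2 picked index 1: u0 ∈ [-6/155, 39/155)
j=3 picked index 1: u0 ∈ [-43/310, 47/310)
j=4 picked index 1: u0 ∈ [-37/155, 8/155)
j=5 picked index 2: u0 ∈ [-3/62, 7/62)
j=6 picked index 2: u0 ∈ [-23/155, 2/155)
j=7 picked index 4: u0 ∈ [-7/310, 33/310)
j=8 picked index 4: u0 ∈ [-19/155, 1/155)
j=9 picked index 5: u0 ∈ [-29/310, 1/310)
intersection: [0, 1/310)

0 1/310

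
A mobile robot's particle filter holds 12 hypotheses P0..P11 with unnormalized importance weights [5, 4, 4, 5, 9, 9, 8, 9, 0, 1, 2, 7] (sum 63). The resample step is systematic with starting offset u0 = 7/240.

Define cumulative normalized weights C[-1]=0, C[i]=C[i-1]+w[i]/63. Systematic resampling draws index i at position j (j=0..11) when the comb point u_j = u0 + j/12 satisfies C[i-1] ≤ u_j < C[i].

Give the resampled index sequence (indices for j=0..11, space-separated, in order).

0 1 2 3 4 5 5 6 6 7 10 11

C = [5/63, 1/7, 13/63, 2/7, 3/7, 4/7, 44/63, 53/63, 53/63, 6/7, 8/9, 1]
j=0: u_0=7/240 ∈ [0, 5/63) → index 0
j=1: u_1=9/80 ∈ [5/63, 1/7) → index 1
j=2: u_2=47/240 ∈ [1/7, 13/63) → index 2
j=3: u_3=67/240 ∈ [13/63, 2/7) → index 3
j=4: u_4=29/80 ∈ [2/7, 3/7) → index 4
j=5: u_5=107/240 ∈ [3/7, 4/7) → index 5
j=6: u_6=127/240 ∈ [3/7, 4/7) → index 5
j=7: u_7=49/80 ∈ [4/7, 44/63) → index 6
j=8: u_8=167/240 ∈ [4/7, 44/63) → index 6
j=9: u_9=187/240 ∈ [44/63, 53/63) → index 7
j=10: u_10=69/80 ∈ [6/7, 8/9) → index 10
j=11: u_11=227/240 ∈ [8/9, 1) → index 11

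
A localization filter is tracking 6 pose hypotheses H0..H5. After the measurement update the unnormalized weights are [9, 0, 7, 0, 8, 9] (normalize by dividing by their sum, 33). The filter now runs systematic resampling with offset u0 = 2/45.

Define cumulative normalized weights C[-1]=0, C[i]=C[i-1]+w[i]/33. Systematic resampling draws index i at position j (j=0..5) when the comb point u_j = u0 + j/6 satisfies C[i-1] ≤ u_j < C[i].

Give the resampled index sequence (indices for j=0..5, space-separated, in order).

C = [3/11, 3/11, 16/33, 16/33, 8/11, 1]
j=0: u_0=2/45 ∈ [0, 3/11) → index 0
j=1: u_1=19/90 ∈ [0, 3/11) → index 0
j=2: u_2=17/45 ∈ [3/11, 16/33) → index 2
j=3: u_3=49/90 ∈ [16/33, 8/11) → index 4
j=4: u_4=32/45 ∈ [16/33, 8/11) → index 4
j=5: u_5=79/90 ∈ [8/11, 1) → index 5

0 0 2 4 4 5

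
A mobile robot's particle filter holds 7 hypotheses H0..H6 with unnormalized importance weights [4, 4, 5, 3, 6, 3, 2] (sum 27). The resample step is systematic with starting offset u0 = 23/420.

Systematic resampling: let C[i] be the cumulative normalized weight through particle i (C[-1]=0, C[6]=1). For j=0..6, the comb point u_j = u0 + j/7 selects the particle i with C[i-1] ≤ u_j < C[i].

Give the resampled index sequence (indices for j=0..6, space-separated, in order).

0 1 2 3 4 4 5

C = [4/27, 8/27, 13/27, 16/27, 22/27, 25/27, 1]
j=0: u_0=23/420 ∈ [0, 4/27) → index 0
j=1: u_1=83/420 ∈ [4/27, 8/27) → index 1
j=2: u_2=143/420 ∈ [8/27, 13/27) → index 2
j=3: u_3=29/60 ∈ [13/27, 16/27) → index 3
j=4: u_4=263/420 ∈ [16/27, 22/27) → index 4
j=5: u_5=323/420 ∈ [16/27, 22/27) → index 4
j=6: u_6=383/420 ∈ [22/27, 25/27) → index 5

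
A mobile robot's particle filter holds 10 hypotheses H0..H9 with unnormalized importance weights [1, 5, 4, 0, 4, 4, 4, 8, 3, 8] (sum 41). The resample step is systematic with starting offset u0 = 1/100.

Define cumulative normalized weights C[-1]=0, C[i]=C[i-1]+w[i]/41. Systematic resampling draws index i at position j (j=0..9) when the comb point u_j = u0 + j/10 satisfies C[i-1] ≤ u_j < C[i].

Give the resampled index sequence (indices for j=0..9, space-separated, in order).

0 1 2 4 5 6 7 7 9 9

C = [1/41, 6/41, 10/41, 10/41, 14/41, 18/41, 22/41, 30/41, 33/41, 1]
j=0: u_0=1/100 ∈ [0, 1/41) → index 0
j=1: u_1=11/100 ∈ [1/41, 6/41) → index 1
j=2: u_2=21/100 ∈ [6/41, 10/41) → index 2
j=3: u_3=31/100 ∈ [10/41, 14/41) → index 4
j=4: u_4=41/100 ∈ [14/41, 18/41) → index 5
j=5: u_5=51/100 ∈ [18/41, 22/41) → index 6
j=6: u_6=61/100 ∈ [22/41, 30/41) → index 7
j=7: u_7=71/100 ∈ [22/41, 30/41) → index 7
j=8: u_8=81/100 ∈ [33/41, 1) → index 9
j=9: u_9=91/100 ∈ [33/41, 1) → index 9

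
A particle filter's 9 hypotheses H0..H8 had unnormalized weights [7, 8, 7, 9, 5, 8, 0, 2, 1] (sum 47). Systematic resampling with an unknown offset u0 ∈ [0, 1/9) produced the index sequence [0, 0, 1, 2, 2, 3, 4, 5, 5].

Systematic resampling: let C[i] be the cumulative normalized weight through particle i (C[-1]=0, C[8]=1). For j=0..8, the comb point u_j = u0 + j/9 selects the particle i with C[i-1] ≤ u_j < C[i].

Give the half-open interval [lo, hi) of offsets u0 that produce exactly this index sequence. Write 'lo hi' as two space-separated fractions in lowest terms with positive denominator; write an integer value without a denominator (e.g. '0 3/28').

C = [7/47, 15/47, 22/47, 31/47, 36/47, 44/47, 44/47, 46/47, 1]
j=0 picked index 0: u0 ∈ [0, 7/47)
j=1 picked index 0: u0 ∈ [-1/9, 16/423)
j=2 picked index 1: u0 ∈ [-31/423, 41/423)
j=3 picked index 2: u0 ∈ [-2/141, 19/141)
j=4 picked index 2: u0 ∈ [-53/423, 10/423)
j=5 picked index 3: u0 ∈ [-37/423, 44/423)
j=6 picked index 4: u0 ∈ [-1/141, 14/141)
j=7 picked index 5: u0 ∈ [-5/423, 67/423)
j=8 picked index 5: u0 ∈ [-52/423, 20/423)
intersection: [0, 10/423)

0 10/423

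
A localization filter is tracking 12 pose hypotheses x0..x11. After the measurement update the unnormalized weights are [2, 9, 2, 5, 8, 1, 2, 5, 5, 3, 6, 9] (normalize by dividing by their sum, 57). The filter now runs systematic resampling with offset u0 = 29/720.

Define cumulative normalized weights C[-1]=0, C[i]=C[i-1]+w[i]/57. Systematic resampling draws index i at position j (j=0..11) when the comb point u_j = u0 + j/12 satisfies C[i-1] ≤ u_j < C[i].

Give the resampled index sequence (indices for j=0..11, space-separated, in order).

C = [2/57, 11/57, 13/57, 6/19, 26/57, 9/19, 29/57, 34/57, 13/19, 14/19, 16/19, 1]
j=0: u_0=29/720 ∈ [2/57, 11/57) → index 1
j=1: u_1=89/720 ∈ [2/57, 11/57) → index 1
j=2: u_2=149/720 ∈ [11/57, 13/57) → index 2
j=3: u_3=209/720 ∈ [13/57, 6/19) → index 3
j=4: u_4=269/720 ∈ [6/19, 26/57) → index 4
j=5: u_5=329/720 ∈ [26/57, 9/19) → index 5
j=6: u_6=389/720 ∈ [29/57, 34/57) → index 7
j=7: u_7=449/720 ∈ [34/57, 13/19) → index 8
j=8: u_8=509/720 ∈ [13/19, 14/19) → index 9
j=9: u_9=569/720 ∈ [14/19, 16/19) → index 10
j=10: u_10=629/720 ∈ [16/19, 1) → index 11
j=11: u_11=689/720 ∈ [16/19, 1) → index 11

1 1 2 3 4 5 7 8 9 10 11 11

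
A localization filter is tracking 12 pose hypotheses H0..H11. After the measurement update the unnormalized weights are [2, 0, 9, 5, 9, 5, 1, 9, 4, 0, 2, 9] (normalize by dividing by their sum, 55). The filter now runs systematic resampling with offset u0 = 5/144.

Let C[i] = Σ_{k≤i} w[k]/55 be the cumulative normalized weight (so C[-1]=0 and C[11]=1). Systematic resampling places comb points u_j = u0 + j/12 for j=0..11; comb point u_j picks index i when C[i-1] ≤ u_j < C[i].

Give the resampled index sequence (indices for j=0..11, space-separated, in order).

0 2 3 3 4 4 5 7 7 8 11 11

C = [2/55, 2/55, 1/5, 16/55, 5/11, 6/11, 31/55, 8/11, 4/5, 4/5, 46/55, 1]
j=0: u_0=5/144 ∈ [0, 2/55) → index 0
j=1: u_1=17/144 ∈ [2/55, 1/5) → index 2
j=2: u_2=29/144 ∈ [1/5, 16/55) → index 3
j=3: u_3=41/144 ∈ [1/5, 16/55) → index 3
j=4: u_4=53/144 ∈ [16/55, 5/11) → index 4
j=5: u_5=65/144 ∈ [16/55, 5/11) → index 4
j=6: u_6=77/144 ∈ [5/11, 6/11) → index 5
j=7: u_7=89/144 ∈ [31/55, 8/11) → index 7
j=8: u_8=101/144 ∈ [31/55, 8/11) → index 7
j=9: u_9=113/144 ∈ [8/11, 4/5) → index 8
j=10: u_10=125/144 ∈ [46/55, 1) → index 11
j=11: u_11=137/144 ∈ [46/55, 1) → index 11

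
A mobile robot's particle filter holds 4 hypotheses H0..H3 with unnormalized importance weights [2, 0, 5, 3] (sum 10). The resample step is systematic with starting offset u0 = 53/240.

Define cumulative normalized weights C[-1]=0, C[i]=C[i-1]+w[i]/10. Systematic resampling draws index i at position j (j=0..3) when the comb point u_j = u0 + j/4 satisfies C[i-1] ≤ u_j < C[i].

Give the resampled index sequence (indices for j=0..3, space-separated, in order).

2 2 3 3

C = [1/5, 1/5, 7/10, 1]
j=0: u_0=53/240 ∈ [1/5, 7/10) → index 2
j=1: u_1=113/240 ∈ [1/5, 7/10) → index 2
j=2: u_2=173/240 ∈ [7/10, 1) → index 3
j=3: u_3=233/240 ∈ [7/10, 1) → index 3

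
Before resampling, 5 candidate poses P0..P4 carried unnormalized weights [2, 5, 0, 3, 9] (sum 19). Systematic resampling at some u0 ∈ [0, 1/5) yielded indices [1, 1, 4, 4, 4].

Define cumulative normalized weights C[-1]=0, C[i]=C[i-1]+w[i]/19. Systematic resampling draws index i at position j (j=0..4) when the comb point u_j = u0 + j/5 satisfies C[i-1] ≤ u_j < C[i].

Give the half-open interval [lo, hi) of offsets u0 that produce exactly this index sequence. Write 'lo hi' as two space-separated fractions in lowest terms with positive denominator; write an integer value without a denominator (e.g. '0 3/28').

C = [2/19, 7/19, 7/19, 10/19, 1]
j=0 picked index 1: u0 ∈ [2/19, 7/19)
j=1 picked index 1: u0 ∈ [-9/95, 16/95)
j=2 picked index 4: u0 ∈ [12/95, 3/5)
j=3 picked index 4: u0 ∈ [-7/95, 2/5)
j=4 picked index 4: u0 ∈ [-26/95, 1/5)
intersection: [12/95, 16/95)

12/95 16/95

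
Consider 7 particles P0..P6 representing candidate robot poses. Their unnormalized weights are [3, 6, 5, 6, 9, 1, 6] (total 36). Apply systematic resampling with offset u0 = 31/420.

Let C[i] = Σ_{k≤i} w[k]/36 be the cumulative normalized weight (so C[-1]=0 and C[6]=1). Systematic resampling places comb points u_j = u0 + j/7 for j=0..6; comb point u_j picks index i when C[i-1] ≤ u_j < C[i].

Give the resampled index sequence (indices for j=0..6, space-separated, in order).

C = [1/12, 1/4, 7/18, 5/9, 29/36, 5/6, 1]
j=0: u_0=31/420 ∈ [0, 1/12) → index 0
j=1: u_1=13/60 ∈ [1/12, 1/4) → index 1
j=2: u_2=151/420 ∈ [1/4, 7/18) → index 2
j=3: u_3=211/420 ∈ [7/18, 5/9) → index 3
j=4: u_4=271/420 ∈ [5/9, 29/36) → index 4
j=5: u_5=331/420 ∈ [5/9, 29/36) → index 4
j=6: u_6=391/420 ∈ [5/6, 1) → index 6

0 1 2 3 4 4 6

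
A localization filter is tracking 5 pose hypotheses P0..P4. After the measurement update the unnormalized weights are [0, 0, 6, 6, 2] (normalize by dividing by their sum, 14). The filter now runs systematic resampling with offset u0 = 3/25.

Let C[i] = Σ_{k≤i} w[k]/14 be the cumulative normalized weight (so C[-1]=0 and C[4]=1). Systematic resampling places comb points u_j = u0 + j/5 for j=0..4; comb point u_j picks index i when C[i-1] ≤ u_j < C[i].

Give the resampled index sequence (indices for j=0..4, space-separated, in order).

C = [0, 0, 3/7, 6/7, 1]
j=0: u_0=3/25 ∈ [0, 3/7) → index 2
j=1: u_1=8/25 ∈ [0, 3/7) → index 2
j=2: u_2=13/25 ∈ [3/7, 6/7) → index 3
j=3: u_3=18/25 ∈ [3/7, 6/7) → index 3
j=4: u_4=23/25 ∈ [6/7, 1) → index 4

2 2 3 3 4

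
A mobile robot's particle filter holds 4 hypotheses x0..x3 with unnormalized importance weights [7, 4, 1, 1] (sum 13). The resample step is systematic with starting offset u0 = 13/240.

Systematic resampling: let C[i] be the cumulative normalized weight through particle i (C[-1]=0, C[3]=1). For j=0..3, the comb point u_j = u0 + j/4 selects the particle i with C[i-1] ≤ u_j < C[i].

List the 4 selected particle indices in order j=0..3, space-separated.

0 0 1 1

C = [7/13, 11/13, 12/13, 1]
j=0: u_0=13/240 ∈ [0, 7/13) → index 0
j=1: u_1=73/240 ∈ [0, 7/13) → index 0
j=2: u_2=133/240 ∈ [7/13, 11/13) → index 1
j=3: u_3=193/240 ∈ [7/13, 11/13) → index 1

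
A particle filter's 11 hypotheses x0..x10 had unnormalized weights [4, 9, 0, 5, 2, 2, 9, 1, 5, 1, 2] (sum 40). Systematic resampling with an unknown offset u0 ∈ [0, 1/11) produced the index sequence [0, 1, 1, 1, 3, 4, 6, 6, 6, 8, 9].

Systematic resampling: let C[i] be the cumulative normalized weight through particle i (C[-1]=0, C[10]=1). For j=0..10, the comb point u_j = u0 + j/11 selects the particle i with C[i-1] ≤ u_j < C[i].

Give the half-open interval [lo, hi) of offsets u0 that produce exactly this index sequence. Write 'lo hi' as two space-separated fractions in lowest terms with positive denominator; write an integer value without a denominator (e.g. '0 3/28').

7/440 9/220

C = [1/10, 13/40, 13/40, 9/20, 1/2, 11/20, 31/40, 4/5, 37/40, 19/20, 1]
j=0 picked index 0: u0 ∈ [0, 1/10)
j=1 picked index 1: u0 ∈ [1/110, 103/440)
j=2 picked index 1: u0 ∈ [-9/110, 63/440)
j=3 picked index 1: u0 ∈ [-19/110, 23/440)
j=4 picked index 3: u0 ∈ [-17/440, 19/220)
j=5 picked index 4: u0 ∈ [-1/220, 1/22)
j=6 picked index 6: u0 ∈ [1/220, 101/440)
j=7 picked index 6: u0 ∈ [-19/220, 61/440)
j=8 picked index 6: u0 ∈ [-39/220, 21/440)
j=9 picked index 8: u0 ∈ [-1/55, 47/440)
j=10 picked index 9: u0 ∈ [7/440, 9/220)
intersection: [7/440, 9/220)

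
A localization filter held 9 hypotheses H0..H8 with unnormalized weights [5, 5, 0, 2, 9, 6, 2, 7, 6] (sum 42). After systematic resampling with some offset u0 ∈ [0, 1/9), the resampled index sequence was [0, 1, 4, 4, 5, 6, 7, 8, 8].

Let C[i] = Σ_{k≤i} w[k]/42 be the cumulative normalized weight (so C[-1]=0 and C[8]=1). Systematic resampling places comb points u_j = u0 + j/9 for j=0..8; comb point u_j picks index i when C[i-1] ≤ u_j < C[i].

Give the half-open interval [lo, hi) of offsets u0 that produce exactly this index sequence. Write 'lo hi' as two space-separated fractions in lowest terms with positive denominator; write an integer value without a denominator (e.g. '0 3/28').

11/126 1/9

C = [5/42, 5/21, 5/21, 2/7, 1/2, 9/14, 29/42, 6/7, 1]
j=0 picked index 0: u0 ∈ [0, 5/42)
j=1 picked index 1: u0 ∈ [1/126, 8/63)
j=2 picked index 4: u0 ∈ [4/63, 5/18)
j=3 picked index 4: u0 ∈ [-1/21, 1/6)
j=4 picked index 5: u0 ∈ [1/18, 25/126)
j=5 picked index 6: u0 ∈ [11/126, 17/126)
j=6 picked index 7: u0 ∈ [1/42, 4/21)
j=7 picked index 8: u0 ∈ [5/63, 2/9)
j=8 picked index 8: u0 ∈ [-2/63, 1/9)
intersection: [11/126, 1/9)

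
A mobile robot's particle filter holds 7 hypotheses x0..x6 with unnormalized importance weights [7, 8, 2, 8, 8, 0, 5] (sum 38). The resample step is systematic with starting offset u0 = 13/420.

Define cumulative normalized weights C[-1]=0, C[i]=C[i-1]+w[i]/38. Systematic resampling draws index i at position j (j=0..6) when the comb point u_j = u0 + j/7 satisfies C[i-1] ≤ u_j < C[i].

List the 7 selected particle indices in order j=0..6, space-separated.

C = [7/38, 15/38, 17/38, 25/38, 33/38, 33/38, 1]
j=0: u_0=13/420 ∈ [0, 7/38) → index 0
j=1: u_1=73/420 ∈ [0, 7/38) → index 0
j=2: u_2=19/60 ∈ [7/38, 15/38) → index 1
j=3: u_3=193/420 ∈ [17/38, 25/38) → index 3
j=4: u_4=253/420 ∈ [17/38, 25/38) → index 3
j=5: u_5=313/420 ∈ [25/38, 33/38) → index 4
j=6: u_6=373/420 ∈ [33/38, 1) → index 6

0 0 1 3 3 4 6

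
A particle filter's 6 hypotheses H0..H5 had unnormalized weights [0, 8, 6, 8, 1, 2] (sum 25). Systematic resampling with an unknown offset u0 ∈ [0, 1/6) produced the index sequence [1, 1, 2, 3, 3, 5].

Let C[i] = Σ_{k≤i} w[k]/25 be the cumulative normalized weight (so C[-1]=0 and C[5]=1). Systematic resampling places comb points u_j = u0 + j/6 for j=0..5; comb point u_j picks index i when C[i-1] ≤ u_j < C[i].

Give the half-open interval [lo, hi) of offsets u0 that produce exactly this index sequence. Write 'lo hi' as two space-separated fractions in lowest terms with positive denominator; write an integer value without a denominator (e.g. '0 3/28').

13/150 23/150

C = [0, 8/25, 14/25, 22/25, 23/25, 1]
j=0 picked index 1: u0 ∈ [0, 8/25)
j=1 picked index 1: u0 ∈ [-1/6, 23/150)
j=2 picked index 2: u0 ∈ [-1/75, 17/75)
j=3 picked index 3: u0 ∈ [3/50, 19/50)
j=4 picked index 3: u0 ∈ [-8/75, 16/75)
j=5 picked index 5: u0 ∈ [13/150, 1/6)
intersection: [13/150, 23/150)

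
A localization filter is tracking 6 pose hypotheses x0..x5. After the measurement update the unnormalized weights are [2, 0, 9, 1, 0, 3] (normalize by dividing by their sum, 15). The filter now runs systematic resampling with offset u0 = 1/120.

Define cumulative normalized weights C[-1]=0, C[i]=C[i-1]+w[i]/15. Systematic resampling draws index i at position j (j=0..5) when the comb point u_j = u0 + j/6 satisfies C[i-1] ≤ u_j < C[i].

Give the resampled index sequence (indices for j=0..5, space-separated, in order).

C = [2/15, 2/15, 11/15, 4/5, 4/5, 1]
j=0: u_0=1/120 ∈ [0, 2/15) → index 0
j=1: u_1=7/40 ∈ [2/15, 11/15) → index 2
j=2: u_2=41/120 ∈ [2/15, 11/15) → index 2
j=3: u_3=61/120 ∈ [2/15, 11/15) → index 2
j=4: u_4=27/40 ∈ [2/15, 11/15) → index 2
j=5: u_5=101/120 ∈ [4/5, 1) → index 5

0 2 2 2 2 5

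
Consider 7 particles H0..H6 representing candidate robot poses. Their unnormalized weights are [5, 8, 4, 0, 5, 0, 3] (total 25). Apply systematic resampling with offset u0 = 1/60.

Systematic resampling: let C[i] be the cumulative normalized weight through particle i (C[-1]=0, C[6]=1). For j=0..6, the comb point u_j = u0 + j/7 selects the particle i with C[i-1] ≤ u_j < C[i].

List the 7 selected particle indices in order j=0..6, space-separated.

0 0 1 1 2 4 4

C = [1/5, 13/25, 17/25, 17/25, 22/25, 22/25, 1]
j=0: u_0=1/60 ∈ [0, 1/5) → index 0
j=1: u_1=67/420 ∈ [0, 1/5) → index 0
j=2: u_2=127/420 ∈ [1/5, 13/25) → index 1
j=3: u_3=187/420 ∈ [1/5, 13/25) → index 1
j=4: u_4=247/420 ∈ [13/25, 17/25) → index 2
j=5: u_5=307/420 ∈ [17/25, 22/25) → index 4
j=6: u_6=367/420 ∈ [17/25, 22/25) → index 4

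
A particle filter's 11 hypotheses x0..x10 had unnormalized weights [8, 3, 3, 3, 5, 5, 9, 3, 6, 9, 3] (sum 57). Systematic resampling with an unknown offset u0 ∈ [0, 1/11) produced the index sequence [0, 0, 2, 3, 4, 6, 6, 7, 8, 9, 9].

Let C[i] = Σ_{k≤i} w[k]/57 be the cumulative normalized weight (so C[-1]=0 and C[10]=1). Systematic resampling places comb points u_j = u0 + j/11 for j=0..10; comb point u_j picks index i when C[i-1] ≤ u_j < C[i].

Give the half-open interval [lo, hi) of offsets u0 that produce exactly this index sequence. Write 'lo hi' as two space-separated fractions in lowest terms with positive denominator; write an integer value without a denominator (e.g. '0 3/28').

C = [8/57, 11/57, 14/57, 17/57, 22/57, 9/19, 12/19, 13/19, 15/19, 18/19, 1]
j=0 picked index 0: u0 ∈ [0, 8/57)
j=1 picked index 0: u0 ∈ [-1/11, 31/627)
j=2 picked index 2: u0 ∈ [7/627, 40/627)
j=3 picked index 3: u0 ∈ [-17/627, 16/627)
j=4 picked index 4: u0 ∈ [-41/627, 14/627)
j=5 picked index 6: u0 ∈ [4/209, 37/209)
j=6 picked index 6: u0 ∈ [-15/209, 18/209)
j=7 picked index 7: u0 ∈ [-1/209, 10/209)
j=8 picked index 8: u0 ∈ [-9/209, 13/209)
j=9 picked index 9: u0 ∈ [-6/209, 27/209)
j=10 picked index 9: u0 ∈ [-25/209, 8/209)
intersection: [4/209, 14/627)

4/209 14/627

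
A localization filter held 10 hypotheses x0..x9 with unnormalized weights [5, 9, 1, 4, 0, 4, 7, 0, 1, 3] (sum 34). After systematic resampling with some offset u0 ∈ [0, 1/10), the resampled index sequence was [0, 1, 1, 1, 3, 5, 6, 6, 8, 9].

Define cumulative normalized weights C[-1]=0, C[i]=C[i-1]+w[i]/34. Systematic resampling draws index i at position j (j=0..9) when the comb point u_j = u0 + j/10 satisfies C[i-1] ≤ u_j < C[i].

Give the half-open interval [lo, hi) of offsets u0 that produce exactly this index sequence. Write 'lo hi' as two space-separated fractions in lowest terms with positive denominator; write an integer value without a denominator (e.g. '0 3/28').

7/85 1/10

C = [5/34, 7/17, 15/34, 19/34, 19/34, 23/34, 15/17, 15/17, 31/34, 1]
j=0 picked index 0: u0 ∈ [0, 5/34)
j=1 picked index 1: u0 ∈ [4/85, 53/170)
j=2 picked index 1: u0 ∈ [-9/170, 18/85)
j=3 picked index 1: u0 ∈ [-13/85, 19/170)
j=4 picked index 3: u0 ∈ [7/170, 27/170)
j=5 picked index 5: u0 ∈ [1/17, 3/17)
j=6 picked index 6: u0 ∈ [13/170, 24/85)
j=7 picked index 6: u0 ∈ [-2/85, 31/170)
j=8 picked index 8: u0 ∈ [7/85, 19/170)
j=9 picked index 9: u0 ∈ [1/85, 1/10)
intersection: [7/85, 1/10)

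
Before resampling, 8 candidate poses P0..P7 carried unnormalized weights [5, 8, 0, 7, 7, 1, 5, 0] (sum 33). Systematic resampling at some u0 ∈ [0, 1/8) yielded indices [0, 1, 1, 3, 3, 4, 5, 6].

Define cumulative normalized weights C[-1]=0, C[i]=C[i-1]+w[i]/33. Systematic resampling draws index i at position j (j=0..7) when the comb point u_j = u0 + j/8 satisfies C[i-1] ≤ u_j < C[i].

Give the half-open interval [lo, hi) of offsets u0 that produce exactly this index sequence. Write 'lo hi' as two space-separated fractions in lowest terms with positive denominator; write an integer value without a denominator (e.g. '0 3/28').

C = [5/33, 13/33, 13/33, 20/33, 9/11, 28/33, 1, 1]
j=0 picked index 0: u0 ∈ [0, 5/33)
j=1 picked index 1: u0 ∈ [7/264, 71/264)
j=2 picked index 1: u0 ∈ [-13/132, 19/132)
j=3 picked index 3: u0 ∈ [5/264, 61/264)
j=4 picked index 3: u0 ∈ [-7/66, 7/66)
j=5 picked index 4: u0 ∈ [-5/264, 17/88)
j=6 picked index 5: u0 ∈ [3/44, 13/132)
j=7 picked index 6: u0 ∈ [-7/264, 1/8)
intersection: [3/44, 13/132)

3/44 13/132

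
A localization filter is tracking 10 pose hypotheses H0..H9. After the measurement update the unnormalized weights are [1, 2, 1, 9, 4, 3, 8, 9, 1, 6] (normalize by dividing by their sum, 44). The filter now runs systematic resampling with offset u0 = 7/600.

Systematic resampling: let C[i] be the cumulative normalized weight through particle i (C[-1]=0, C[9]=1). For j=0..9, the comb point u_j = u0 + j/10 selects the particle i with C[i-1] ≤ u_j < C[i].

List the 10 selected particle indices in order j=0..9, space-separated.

C = [1/44, 3/44, 1/11, 13/44, 17/44, 5/11, 7/11, 37/44, 19/22, 1]
j=0: u_0=7/600 ∈ [0, 1/44) → index 0
j=1: u_1=67/600 ∈ [1/11, 13/44) → index 3
j=2: u_2=127/600 ∈ [1/11, 13/44) → index 3
j=3: u_3=187/600 ∈ [13/44, 17/44) → index 4
j=4: u_4=247/600 ∈ [17/44, 5/11) → index 5
j=5: u_5=307/600 ∈ [5/11, 7/11) → index 6
j=6: u_6=367/600 ∈ [5/11, 7/11) → index 6
j=7: u_7=427/600 ∈ [7/11, 37/44) → index 7
j=8: u_8=487/600 ∈ [7/11, 37/44) → index 7
j=9: u_9=547/600 ∈ [19/22, 1) → index 9

0 3 3 4 5 6 6 7 7 9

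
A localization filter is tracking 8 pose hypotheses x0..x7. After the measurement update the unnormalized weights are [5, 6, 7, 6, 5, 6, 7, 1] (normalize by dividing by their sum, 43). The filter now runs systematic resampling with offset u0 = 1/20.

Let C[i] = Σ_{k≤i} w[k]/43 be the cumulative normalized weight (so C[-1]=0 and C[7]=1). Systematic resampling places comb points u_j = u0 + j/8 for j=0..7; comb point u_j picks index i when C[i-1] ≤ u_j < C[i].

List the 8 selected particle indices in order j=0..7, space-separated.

0 1 2 3 3 5 5 6

C = [5/43, 11/43, 18/43, 24/43, 29/43, 35/43, 42/43, 1]
j=0: u_0=1/20 ∈ [0, 5/43) → index 0
j=1: u_1=7/40 ∈ [5/43, 11/43) → index 1
j=2: u_2=3/10 ∈ [11/43, 18/43) → index 2
j=3: u_3=17/40 ∈ [18/43, 24/43) → index 3
j=4: u_4=11/20 ∈ [18/43, 24/43) → index 3
j=5: u_5=27/40 ∈ [29/43, 35/43) → index 5
j=6: u_6=4/5 ∈ [29/43, 35/43) → index 5
j=7: u_7=37/40 ∈ [35/43, 42/43) → index 6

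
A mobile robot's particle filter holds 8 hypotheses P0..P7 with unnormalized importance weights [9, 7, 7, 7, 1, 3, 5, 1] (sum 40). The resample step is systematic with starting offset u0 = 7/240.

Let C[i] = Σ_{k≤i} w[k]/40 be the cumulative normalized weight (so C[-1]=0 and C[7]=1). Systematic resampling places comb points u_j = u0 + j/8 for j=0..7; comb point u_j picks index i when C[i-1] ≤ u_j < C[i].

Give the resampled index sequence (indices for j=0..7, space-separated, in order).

0 0 1 2 2 3 5 6

C = [9/40, 2/5, 23/40, 3/4, 31/40, 17/20, 39/40, 1]
j=0: u_0=7/240 ∈ [0, 9/40) → index 0
j=1: u_1=37/240 ∈ [0, 9/40) → index 0
j=2: u_2=67/240 ∈ [9/40, 2/5) → index 1
j=3: u_3=97/240 ∈ [2/5, 23/40) → index 2
j=4: u_4=127/240 ∈ [2/5, 23/40) → index 2
j=5: u_5=157/240 ∈ [23/40, 3/4) → index 3
j=6: u_6=187/240 ∈ [31/40, 17/20) → index 5
j=7: u_7=217/240 ∈ [17/20, 39/40) → index 6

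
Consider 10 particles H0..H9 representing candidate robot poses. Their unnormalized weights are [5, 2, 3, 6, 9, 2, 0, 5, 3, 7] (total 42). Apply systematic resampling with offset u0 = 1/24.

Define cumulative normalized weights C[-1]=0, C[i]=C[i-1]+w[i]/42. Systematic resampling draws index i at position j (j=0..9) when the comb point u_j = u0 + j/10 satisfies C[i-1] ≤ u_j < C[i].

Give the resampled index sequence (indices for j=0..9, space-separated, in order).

C = [5/42, 1/6, 5/21, 8/21, 25/42, 9/14, 9/14, 16/21, 5/6, 1]
j=0: u_0=1/24 ∈ [0, 5/42) → index 0
j=1: u_1=17/120 ∈ [5/42, 1/6) → index 1
j=2: u_2=29/120 ∈ [5/21, 8/21) → index 3
j=3: u_3=41/120 ∈ [5/21, 8/21) → index 3
j=4: u_4=53/120 ∈ [8/21, 25/42) → index 4
j=5: u_5=13/24 ∈ [8/21, 25/42) → index 4
j=6: u_6=77/120 ∈ [25/42, 9/14) → index 5
j=7: u_7=89/120 ∈ [9/14, 16/21) → index 7
j=8: u_8=101/120 ∈ [5/6, 1) → index 9
j=9: u_9=113/120 ∈ [5/6, 1) → index 9

0 1 3 3 4 4 5 7 9 9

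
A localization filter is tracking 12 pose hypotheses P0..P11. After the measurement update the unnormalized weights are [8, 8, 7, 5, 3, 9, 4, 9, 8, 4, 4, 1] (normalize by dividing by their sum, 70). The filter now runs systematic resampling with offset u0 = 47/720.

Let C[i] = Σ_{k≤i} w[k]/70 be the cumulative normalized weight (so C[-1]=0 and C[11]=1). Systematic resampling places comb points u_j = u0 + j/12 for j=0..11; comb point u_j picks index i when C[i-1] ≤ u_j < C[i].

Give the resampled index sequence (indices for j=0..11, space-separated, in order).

C = [4/35, 8/35, 23/70, 2/5, 31/70, 4/7, 22/35, 53/70, 61/70, 13/14, 69/70, 1]
j=0: u_0=47/720 ∈ [0, 4/35) → index 0
j=1: u_1=107/720 ∈ [4/35, 8/35) → index 1
j=2: u_2=167/720 ∈ [8/35, 23/70) → index 2
j=3: u_3=227/720 ∈ [8/35, 23/70) → index 2
j=4: u_4=287/720 ∈ [23/70, 2/5) → index 3
j=5: u_5=347/720 ∈ [31/70, 4/7) → index 5
j=6: u_6=407/720 ∈ [31/70, 4/7) → index 5
j=7: u_7=467/720 ∈ [22/35, 53/70) → index 7
j=8: u_8=527/720 ∈ [22/35, 53/70) → index 7
j=9: u_9=587/720 ∈ [53/70, 61/70) → index 8
j=10: u_10=647/720 ∈ [61/70, 13/14) → index 9
j=11: u_11=707/720 ∈ [13/14, 69/70) → index 10

0 1 2 2 3 5 5 7 7 8 9 10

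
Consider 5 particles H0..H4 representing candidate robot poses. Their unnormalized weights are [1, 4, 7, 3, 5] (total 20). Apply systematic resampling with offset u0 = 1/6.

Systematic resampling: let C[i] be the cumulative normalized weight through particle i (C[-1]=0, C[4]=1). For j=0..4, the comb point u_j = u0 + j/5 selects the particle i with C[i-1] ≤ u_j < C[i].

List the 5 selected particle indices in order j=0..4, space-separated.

1 2 2 4 4

C = [1/20, 1/4, 3/5, 3/4, 1]
j=0: u_0=1/6 ∈ [1/20, 1/4) → index 1
j=1: u_1=11/30 ∈ [1/4, 3/5) → index 2
j=2: u_2=17/30 ∈ [1/4, 3/5) → index 2
j=3: u_3=23/30 ∈ [3/4, 1) → index 4
j=4: u_4=29/30 ∈ [3/4, 1) → index 4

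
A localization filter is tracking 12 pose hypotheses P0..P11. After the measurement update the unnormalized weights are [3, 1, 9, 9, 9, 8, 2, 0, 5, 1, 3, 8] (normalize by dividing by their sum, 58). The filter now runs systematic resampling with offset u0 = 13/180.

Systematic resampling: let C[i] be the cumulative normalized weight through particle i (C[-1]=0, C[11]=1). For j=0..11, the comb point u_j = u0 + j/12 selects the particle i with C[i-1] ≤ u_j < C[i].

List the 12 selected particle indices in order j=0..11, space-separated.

2 2 3 3 4 4 5 5 8 10 11 11

C = [3/58, 2/29, 13/58, 11/29, 31/58, 39/58, 41/58, 41/58, 23/29, 47/58, 25/29, 1]
j=0: u_0=13/180 ∈ [2/29, 13/58) → index 2
j=1: u_1=7/45 ∈ [2/29, 13/58) → index 2
j=2: u_2=43/180 ∈ [13/58, 11/29) → index 3
j=3: u_3=29/90 ∈ [13/58, 11/29) → index 3
j=4: u_4=73/180 ∈ [11/29, 31/58) → index 4
j=5: u_5=22/45 ∈ [11/29, 31/58) → index 4
j=6: u_6=103/180 ∈ [31/58, 39/58) → index 5
j=7: u_7=59/90 ∈ [31/58, 39/58) → index 5
j=8: u_8=133/180 ∈ [41/58, 23/29) → index 8
j=9: u_9=37/45 ∈ [47/58, 25/29) → index 10
j=10: u_10=163/180 ∈ [25/29, 1) → index 11
j=11: u_11=89/90 ∈ [25/29, 1) → index 11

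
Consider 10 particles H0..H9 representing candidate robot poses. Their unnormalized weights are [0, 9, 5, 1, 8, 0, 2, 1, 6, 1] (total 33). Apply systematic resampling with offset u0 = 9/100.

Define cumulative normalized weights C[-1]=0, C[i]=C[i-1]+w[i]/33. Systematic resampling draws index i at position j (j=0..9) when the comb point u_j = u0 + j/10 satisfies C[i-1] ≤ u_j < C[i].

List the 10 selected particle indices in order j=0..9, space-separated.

1 1 2 2 4 4 4 8 8 9

C = [0, 3/11, 14/33, 5/11, 23/33, 23/33, 25/33, 26/33, 32/33, 1]
j=0: u_0=9/100 ∈ [0, 3/11) → index 1
j=1: u_1=19/100 ∈ [0, 3/11) → index 1
j=2: u_2=29/100 ∈ [3/11, 14/33) → index 2
j=3: u_3=39/100 ∈ [3/11, 14/33) → index 2
j=4: u_4=49/100 ∈ [5/11, 23/33) → index 4
j=5: u_5=59/100 ∈ [5/11, 23/33) → index 4
j=6: u_6=69/100 ∈ [5/11, 23/33) → index 4
j=7: u_7=79/100 ∈ [26/33, 32/33) → index 8
j=8: u_8=89/100 ∈ [26/33, 32/33) → index 8
j=9: u_9=99/100 ∈ [32/33, 1) → index 9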